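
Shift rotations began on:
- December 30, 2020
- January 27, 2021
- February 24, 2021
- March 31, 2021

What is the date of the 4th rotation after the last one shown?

Every date is a Wednesday; gaps 28, 28, 35 days.
Each is the last Wednesday of its month (at least one falls on the 29th or later, ruling out '4th Wednesday').
Last Wednesday of April 2021: April 28, 2021.
May 2021 ends with Wednesday May 26, 2021.
Last Wednesday of June 2021: June 30, 2021.
July 2021 ends with Wednesday July 28, 2021.

July 28, 2021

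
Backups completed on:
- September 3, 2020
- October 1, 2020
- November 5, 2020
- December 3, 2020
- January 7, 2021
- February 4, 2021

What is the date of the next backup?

Gaps: 28, 35, 28, 35, 28 days — a mix of 28 and 35. Every date is a Thursday.
Each is the 1st Thursday of its month.
1st Thursday of March 2021: March 4, 2021.

March 4, 2021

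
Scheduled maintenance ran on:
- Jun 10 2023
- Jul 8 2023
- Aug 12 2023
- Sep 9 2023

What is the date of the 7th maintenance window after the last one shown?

Gaps: 28, 35, 28 days — a mix of 28 and 35. Every date is a Saturday.
Each is the 2nd Saturday of its month.
2nd Saturday of October 2023: Oct 14 2023.
2nd Saturday of November 2023: Nov 11 2023.
December 2023 — 2nd Saturday is Dec 9 2023.
2nd Saturday of January 2024: Jan 13 2024.
February 2024 — 2nd Saturday is Feb 10 2024.
March 2024 — 2nd Saturday is Mar 9 2024.
2nd Saturday of April 2024: Apr 13 2024.

Apr 13 2024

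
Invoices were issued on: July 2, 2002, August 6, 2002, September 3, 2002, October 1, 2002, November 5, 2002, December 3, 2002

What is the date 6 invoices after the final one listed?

June 3, 2003

Gaps: 35, 28, 28, 35, 28 days — a mix of 28 and 35. Every date is a Tuesday.
Each is the 1st Tuesday of its month.
1st Tuesday of January 2003: January 7, 2003.
February 2003 — 1st Tuesday is February 4, 2003.
March 2003 — 1st Tuesday is March 4, 2003.
April 2003 — 1st Tuesday is April 1, 2003.
1st Tuesday of May 2003: May 6, 2003.
June 2003 — 1st Tuesday is June 3, 2003.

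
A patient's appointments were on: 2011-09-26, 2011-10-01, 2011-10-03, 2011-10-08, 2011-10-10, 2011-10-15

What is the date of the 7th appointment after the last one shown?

Gaps: 5, 2, 5, 2, 5 days — not constant, but cyclic with period 2.
The events fall on every Monday and Saturday.
The following Monday is 2011-10-17.
Next Saturday: 2011-10-22.
The following Monday is 2011-10-24.
Next Saturday: 2011-10-29.
Next Monday: 2011-10-31.
The following Saturday is 2011-11-05.
The following Monday is 2011-11-07.

2011-11-07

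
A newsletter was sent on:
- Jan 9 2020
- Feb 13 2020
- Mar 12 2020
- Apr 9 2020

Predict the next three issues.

May 14 2020, Jun 11 2020, Jul 9 2020

Gaps: 35, 28, 28 days — a mix of 28 and 35. Every date is a Thursday.
Each is the 2nd Thursday of its month.
2nd Thursday of May 2020: May 14 2020.
June 2020 — 2nd Thursday is Jun 11 2020.
July 2020 — 2nd Thursday is Jul 9 2020.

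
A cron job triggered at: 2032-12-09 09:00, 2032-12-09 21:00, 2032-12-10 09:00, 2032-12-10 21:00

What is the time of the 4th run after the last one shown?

2032-12-12 21:00

Gaps: 12, 12, 12 hours — each event is 12 hours after the previous one.
2032-12-10 21:00 + 12 h = 2032-12-11 09:00.
2032-12-11 09:00 + 12 h = 2032-12-11 21:00.
2032-12-11 21:00 + 12 h = 2032-12-12 09:00.
2032-12-12 09:00 + 12 h = 2032-12-12 21:00.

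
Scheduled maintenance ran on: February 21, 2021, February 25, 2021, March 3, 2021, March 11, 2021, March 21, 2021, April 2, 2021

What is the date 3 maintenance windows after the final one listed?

May 20, 2021

Intervals are 4, 6, 8, 10, 12 days — an arithmetic progression with common difference 2.
Next gap: 14 days. April 2, 2021 + 14 days = April 16, 2021.
Next gap: 16 days. April 16, 2021 + 16 days = May 2, 2021.
Next gap: 18 days. May 2, 2021 + 18 days = May 20, 2021.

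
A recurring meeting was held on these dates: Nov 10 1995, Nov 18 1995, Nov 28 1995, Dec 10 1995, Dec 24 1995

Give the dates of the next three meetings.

Jan 9 1996, Jan 27 1996, Feb 16 1996

Gaps: 8, 10, 12, 14 days — each gap is 2 larger than the previous one.
Next gap: 16 days. Dec 24 1995 + 16 days = Jan 9 1996.
Next gap: 18 days. Jan 9 1996 + 18 days = Jan 27 1996.
Next gap: 20 days. Jan 27 1996 + 20 days = Feb 16 1996.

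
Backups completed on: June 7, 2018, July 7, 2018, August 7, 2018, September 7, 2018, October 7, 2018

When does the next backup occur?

November 7, 2018

Each date is the 7th; the gaps (30, 31, 31, 30) track the month lengths.
The rule is the 7th of each month.
Next: November 2018 → November 7, 2018.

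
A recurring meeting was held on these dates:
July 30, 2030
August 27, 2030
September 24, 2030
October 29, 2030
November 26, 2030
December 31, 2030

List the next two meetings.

January 28, 2031; February 25, 2031

These are Tuesdays with 28, 28, 35, 28, 35-day gaps.
Each is the final Tuesday of its month — July 30, 2030 is past the 28th, so '4th Tuesday' doesn't fit.
January 2031 ends with Tuesday January 28, 2031.
February 2031 ends with Tuesday February 25, 2031.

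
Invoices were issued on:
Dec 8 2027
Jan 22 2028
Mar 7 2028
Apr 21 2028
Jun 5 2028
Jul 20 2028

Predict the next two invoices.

Sep 3 2028, Oct 18 2028

Gaps between consecutive events: 45, 45, 45, 45, 45 days — a constant 45-day interval.
Jul 20 2028 + 45 days = Sep 3 2028.
Sep 3 2028 + 45 days = Oct 18 2028.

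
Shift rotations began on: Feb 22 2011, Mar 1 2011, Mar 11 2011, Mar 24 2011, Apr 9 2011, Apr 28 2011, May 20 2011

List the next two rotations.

Intervals are 7, 10, 13, 16, 19, 22 days — an arithmetic progression with common difference 3.
Next gap: 25 days. May 20 2011 + 25 days = Jun 14 2011.
Next gap: 28 days. Jun 14 2011 + 28 days = Jul 12 2011.

Jun 14 2011, Jul 12 2011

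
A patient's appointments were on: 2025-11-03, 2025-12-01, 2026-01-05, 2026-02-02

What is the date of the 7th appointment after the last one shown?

Gaps: 28, 35, 28 days — a mix of 28 and 35. Every date is a Monday.
Each is the 1st Monday of its month.
1st Monday of March 2026: 2026-03-02.
1st Monday of April 2026: 2026-04-06.
1st Monday of May 2026: 2026-05-04.
1st Monday of June 2026: 2026-06-01.
1st Monday of July 2026: 2026-07-06.
1st Monday of August 2026: 2026-08-03.
1st Monday of September 2026: 2026-09-07.

2026-09-07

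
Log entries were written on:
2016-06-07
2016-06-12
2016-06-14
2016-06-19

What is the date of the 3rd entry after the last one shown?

Every event lands on a Tuesday or Sunday (gaps cycle 5, 2, 5).
So the schedule is: every Tuesday and Sunday.
Next Tuesday: 2016-06-21.
Next Sunday: 2016-06-26.
The following Tuesday is 2016-06-28.

2016-06-28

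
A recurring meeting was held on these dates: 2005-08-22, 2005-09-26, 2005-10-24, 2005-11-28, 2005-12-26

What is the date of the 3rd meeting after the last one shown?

2006-03-27

Gaps: 35, 28, 35, 28 days — a mix of 28 and 35. Every date is a Monday.
Each is the 4th Monday of its month.
4th Monday of January 2006: 2006-01-23.
February 2006 — 4th Monday is 2006-02-27.
4th Monday of March 2006: 2006-03-27.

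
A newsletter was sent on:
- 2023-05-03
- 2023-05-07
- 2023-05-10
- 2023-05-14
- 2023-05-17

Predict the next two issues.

Every event lands on a Wednesday or Sunday (gaps cycle 4, 3, 4, 3).
So the schedule is: every Wednesday and Sunday.
The following Sunday is 2023-05-21.
Next Wednesday: 2023-05-24.

2023-05-21, 2023-05-24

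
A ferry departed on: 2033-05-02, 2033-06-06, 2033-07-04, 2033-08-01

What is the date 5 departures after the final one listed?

These are Mondays at 28- or 35-day spacing (35, 28, 28).
The pattern: 1st Monday of the month.
September 2033 — 1st Monday is 2033-09-05.
1st Monday of October 2033: 2033-10-03.
November 2033 — 1st Monday is 2033-11-07.
December 2033 — 1st Monday is 2033-12-05.
1st Monday of January 2034: 2034-01-02.

2034-01-02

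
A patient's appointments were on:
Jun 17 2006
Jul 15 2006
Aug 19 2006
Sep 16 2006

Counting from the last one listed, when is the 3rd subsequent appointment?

Dec 16 2006

Gaps: 28, 35, 28 days — a mix of 28 and 35. Every date is a Saturday.
Each is the 3rd Saturday of its month.
October 2006 — 3rd Saturday is Oct 21 2006.
3rd Saturday of November 2006: Nov 18 2006.
3rd Saturday of December 2006: Dec 16 2006.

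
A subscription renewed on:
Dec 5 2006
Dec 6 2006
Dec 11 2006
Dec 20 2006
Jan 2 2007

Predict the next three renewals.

Gaps: 1, 5, 9, 13 days — each gap is 4 larger than the previous one.
Next gap: 17 days. Jan 2 2007 + 17 days = Jan 19 2007.
Next gap: 21 days. Jan 19 2007 + 21 days = Feb 9 2007.
Next gap: 25 days. Feb 9 2007 + 25 days = Mar 6 2007.

Jan 19 2007, Feb 9 2007, Mar 6 2007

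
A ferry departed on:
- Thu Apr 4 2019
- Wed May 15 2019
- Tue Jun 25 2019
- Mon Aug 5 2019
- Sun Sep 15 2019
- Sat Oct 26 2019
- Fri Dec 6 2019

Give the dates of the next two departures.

Thu Jan 16 2020, Wed Feb 26 2020

Every event comes 41 days after the last (41, 41, 41, 41, 41, 41).
Fri Dec 6 2019 + 41 days = Thu Jan 16 2020.
Thu Jan 16 2020 + 41 days = Wed Feb 26 2020.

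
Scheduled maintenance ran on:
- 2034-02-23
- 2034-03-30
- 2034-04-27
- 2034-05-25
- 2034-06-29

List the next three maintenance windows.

2034-07-27, 2034-08-31, 2034-09-28

All Thursdays; the gaps (35, 28, 28, 35) vary with month length.
This is the last Thursday of each month.
July 2034 ends with Thursday 2034-07-27.
Last Thursday of August 2034: 2034-08-31.
Last Thursday of September 2034: 2034-09-28.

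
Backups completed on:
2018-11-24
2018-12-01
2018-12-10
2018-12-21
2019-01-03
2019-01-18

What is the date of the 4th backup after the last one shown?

The spacing grows by 2 each time: 7, 9, 11, 13, 15 days.
Next gap: 17 days. 2019-01-18 + 17 days = 2019-02-04.
Next gap: 19 days. 2019-02-04 + 19 days = 2019-02-23.
Next gap: 21 days. 2019-02-23 + 21 days = 2019-03-16.
Next gap: 23 days. 2019-03-16 + 23 days = 2019-04-08.

2019-04-08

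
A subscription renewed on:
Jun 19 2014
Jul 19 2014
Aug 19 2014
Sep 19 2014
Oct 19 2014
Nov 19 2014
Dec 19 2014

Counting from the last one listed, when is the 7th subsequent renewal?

Jul 19 2015

Gaps: 30, 31, 31, 30, 31, 30 days — not constant. Every event is on the 19th of the month.
Pattern: the 19th of each month.
Next: January 2015 → Jan 19 2015.
Next: February 2015 → Feb 19 2015.
March 2015: Mar 19 2015.
April 2015: Apr 19 2015.
May 2015: May 19 2015.
Next: June 2015 → Jun 19 2015.
July 2015: Jul 19 2015.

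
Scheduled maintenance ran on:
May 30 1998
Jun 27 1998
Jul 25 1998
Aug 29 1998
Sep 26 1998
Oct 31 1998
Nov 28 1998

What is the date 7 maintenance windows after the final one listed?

All Saturdays; the gaps (28, 28, 35, 28, 35, 28) vary with month length.
This is the last Saturday of each month.
Last Saturday of December 1998: Dec 26 1998.
Last Saturday of January 1999: Jan 30 1999.
Last Saturday of February 1999: Feb 27 1999.
Last Saturday of March 1999: Mar 27 1999.
April 1999 ends with Saturday Apr 24 1999.
May 1999 ends with Saturday May 29 1999.
June 1999 ends with Saturday Jun 26 1999.

Jun 26 1999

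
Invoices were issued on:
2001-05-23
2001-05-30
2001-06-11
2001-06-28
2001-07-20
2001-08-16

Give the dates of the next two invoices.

Gaps: 7, 12, 17, 22, 27 days — each gap is 5 larger than the previous one.
Next gap: 32 days. 2001-08-16 + 32 days = 2001-09-17.
Next gap: 37 days. 2001-09-17 + 37 days = 2001-10-24.

2001-09-17, 2001-10-24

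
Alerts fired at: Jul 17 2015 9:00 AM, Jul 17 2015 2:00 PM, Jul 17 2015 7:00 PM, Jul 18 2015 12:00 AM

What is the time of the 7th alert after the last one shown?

Spacing: 5, 5, 5 h — constant 5 h.
Jul 18 2015 12:00 AM + 5 h = Jul 18 2015 5:00 AM.
Jul 18 2015 5:00 AM + 5 h = Jul 18 2015 10:00 AM.
Jul 18 2015 10:00 AM + 5 h = Jul 18 2015 3:00 PM.
Jul 18 2015 3:00 PM + 5 h = Jul 18 2015 8:00 PM.
Jul 18 2015 8:00 PM + 5 h = Jul 19 2015 1:00 AM.
Jul 19 2015 1:00 AM + 5 h = Jul 19 2015 6:00 AM.
Jul 19 2015 6:00 AM + 5 h = Jul 19 2015 11:00 AM.

Jul 19 2015 11:00 AM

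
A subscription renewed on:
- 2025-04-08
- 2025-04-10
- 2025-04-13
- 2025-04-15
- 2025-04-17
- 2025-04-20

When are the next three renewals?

2025-04-22, 2025-04-24, 2025-04-27

Gaps: 2, 3, 2, 2, 3 days — not constant, but cyclic with period 3.
The events fall on every Tuesday, Thursday and Sunday.
Next Tuesday: 2025-04-22.
The following Thursday is 2025-04-24.
Next Sunday: 2025-04-27.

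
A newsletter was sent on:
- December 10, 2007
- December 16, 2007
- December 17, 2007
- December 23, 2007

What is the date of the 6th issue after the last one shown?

January 13, 2008

Every event lands on a Monday or Sunday (gaps cycle 6, 1, 6).
So the schedule is: every Monday and Sunday.
Next Monday: December 24, 2007.
Next Sunday: December 30, 2007.
Next Monday: December 31, 2007.
Next Sunday: January 6, 2008.
Next Monday: January 7, 2008.
The following Sunday is January 13, 2008.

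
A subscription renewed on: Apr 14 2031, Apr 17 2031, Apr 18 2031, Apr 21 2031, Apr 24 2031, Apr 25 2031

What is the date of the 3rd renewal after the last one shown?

The gap pattern 3, 1, 3, 3, 1 repeats every 3 events.
These are the Mondays, Thursdays and Fridays of each week.
The following Monday is Apr 28 2031.
The following Thursday is May 1 2031.
The following Friday is May 2 2031.

May 2 2031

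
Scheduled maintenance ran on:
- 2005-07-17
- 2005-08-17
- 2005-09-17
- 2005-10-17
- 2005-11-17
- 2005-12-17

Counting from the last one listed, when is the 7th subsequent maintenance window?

Each date is the 17th; the gaps (31, 31, 30, 31, 30) track the month lengths.
The rule is the 17th of each month.
January 2006: 2006-01-17.
Next: February 2006 → 2006-02-17.
Next: March 2006 → 2006-03-17.
April 2006: 2006-04-17.
Next: May 2006 → 2006-05-17.
June 2006: 2006-06-17.
July 2006: 2006-07-17.

2006-07-17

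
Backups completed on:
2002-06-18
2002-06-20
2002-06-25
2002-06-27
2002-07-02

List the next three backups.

2002-07-04, 2002-07-09, 2002-07-11

Every event lands on a Tuesday or Thursday (gaps cycle 2, 5, 2, 5).
So the schedule is: every Tuesday and Thursday.
The following Thursday is 2002-07-04.
The following Tuesday is 2002-07-09.
The following Thursday is 2002-07-11.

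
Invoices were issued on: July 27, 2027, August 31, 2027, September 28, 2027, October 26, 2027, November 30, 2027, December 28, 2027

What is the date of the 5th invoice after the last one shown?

Every date is a Tuesday; gaps 35, 28, 28, 35, 28 days.
Each is the last Tuesday of its month (at least one falls on the 29th or later, ruling out '4th Tuesday').
Last Tuesday of January 2028: January 25, 2028.
February 2028 ends with Tuesday February 29, 2028.
March 2028 ends with Tuesday March 28, 2028.
April 2028 ends with Tuesday April 25, 2028.
May 2028 ends with Tuesday May 30, 2028.

May 30, 2028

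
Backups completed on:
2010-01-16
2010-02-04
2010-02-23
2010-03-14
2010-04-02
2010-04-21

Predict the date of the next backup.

2010-05-10

Gaps between consecutive events: 19, 19, 19, 19, 19 days — a constant 19-day interval.
2010-04-21 + 19 days = 2010-05-10.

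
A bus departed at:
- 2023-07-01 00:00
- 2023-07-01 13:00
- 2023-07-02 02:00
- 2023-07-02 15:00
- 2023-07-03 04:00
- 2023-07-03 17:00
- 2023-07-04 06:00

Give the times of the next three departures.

Gaps: 13, 13, 13, 13, 13, 13 hours — each event is 13 hours after the previous one.
2023-07-04 06:00 + 13 h = 2023-07-04 19:00.
2023-07-04 19:00 + 13 h = 2023-07-05 08:00.
2023-07-05 08:00 + 13 h = 2023-07-05 21:00.

2023-07-04 19:00, 2023-07-05 08:00, 2023-07-05 21:00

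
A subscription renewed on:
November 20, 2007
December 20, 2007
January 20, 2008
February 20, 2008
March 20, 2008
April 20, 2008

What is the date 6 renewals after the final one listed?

The day-of-month is always 20 (30, 31, 31, 29, 31 days between events).
So this recurs on the 20th of each month.
May 2008: May 20, 2008.
June 2008: June 20, 2008.
Next: July 2008 → July 20, 2008.
Next: August 2008 → August 20, 2008.
September 2008: September 20, 2008.
Next: October 2008 → October 20, 2008.

October 20, 2008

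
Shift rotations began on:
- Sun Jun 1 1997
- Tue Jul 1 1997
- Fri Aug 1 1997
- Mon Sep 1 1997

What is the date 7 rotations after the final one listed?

Each date is the 1st; the gaps (30, 31, 31) track the month lengths.
The rule is the 1st of each month.
Next: October 1997 → Wed Oct 1 1997.
Next: November 1997 → Sat Nov 1 1997.
December 1997: Mon Dec 1 1997.
Next: January 1998 → Thu Jan 1 1998.
Next: February 1998 → Sun Feb 1 1998.
March 1998: Sun Mar 1 1998.
Next: April 1998 → Wed Apr 1 1998.

Wed Apr 1 1998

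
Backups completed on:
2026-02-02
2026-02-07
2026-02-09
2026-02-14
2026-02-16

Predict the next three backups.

The gap pattern 5, 2, 5, 2 repeats every 2 events.
These are the Mondays and Saturdays of each week.
The following Saturday is 2026-02-21.
Next Monday: 2026-02-23.
Next Saturday: 2026-02-28.

2026-02-21, 2026-02-23, 2026-02-28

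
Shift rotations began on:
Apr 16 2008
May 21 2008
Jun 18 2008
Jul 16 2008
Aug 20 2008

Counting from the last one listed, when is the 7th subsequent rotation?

Mar 18 2009

All dates are Wednesdays, 35, 28, 28, 35 days apart.
Specifically, the 3rd Wednesday of each month.
3rd Wednesday of September 2008: Sep 17 2008.
3rd Wednesday of October 2008: Oct 15 2008.
3rd Wednesday of November 2008: Nov 19 2008.
3rd Wednesday of December 2008: Dec 17 2008.
January 2009 — 3rd Wednesday is Jan 21 2009.
3rd Wednesday of February 2009: Feb 18 2009.
March 2009 — 3rd Wednesday is Mar 18 2009.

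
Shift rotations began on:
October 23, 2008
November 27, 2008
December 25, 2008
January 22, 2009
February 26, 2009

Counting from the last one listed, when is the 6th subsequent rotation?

Gaps: 35, 28, 28, 35 days — a mix of 28 and 35. Every date is a Thursday.
Each is the 4th Thursday of its month.
March 2009 — 4th Thursday is March 26, 2009.
April 2009 — 4th Thursday is April 23, 2009.
May 2009 — 4th Thursday is May 28, 2009.
4th Thursday of June 2009: June 25, 2009.
4th Thursday of July 2009: July 23, 2009.
August 2009 — 4th Thursday is August 27, 2009.

August 27, 2009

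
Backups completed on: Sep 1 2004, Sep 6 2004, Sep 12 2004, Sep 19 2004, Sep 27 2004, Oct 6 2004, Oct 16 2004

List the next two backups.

Intervals are 5, 6, 7, 8, 9, 10 days — an arithmetic progression with common difference 1.
Next gap: 11 days. Oct 16 2004 + 11 days = Oct 27 2004.
Next gap: 12 days. Oct 27 2004 + 12 days = Nov 8 2004.

Oct 27 2004, Nov 8 2004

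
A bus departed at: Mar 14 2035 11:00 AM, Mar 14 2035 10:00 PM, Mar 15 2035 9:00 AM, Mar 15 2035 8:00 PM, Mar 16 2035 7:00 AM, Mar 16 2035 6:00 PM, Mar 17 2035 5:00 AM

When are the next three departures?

Spacing: 11, 11, 11, 11, 11, 11 h — constant 11 h.
Mar 17 2035 5:00 AM + 11 h = Mar 17 2035 4:00 PM.
Mar 17 2035 4:00 PM + 11 h = Mar 18 2035 3:00 AM.
Mar 18 2035 3:00 AM + 11 h = Mar 18 2035 2:00 PM.

Mar 17 2035 4:00 PM, Mar 18 2035 3:00 AM, Mar 18 2035 2:00 PM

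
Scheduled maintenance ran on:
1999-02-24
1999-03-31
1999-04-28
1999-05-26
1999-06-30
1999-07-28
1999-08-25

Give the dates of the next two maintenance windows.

1999-09-29, 1999-10-27

All Wednesdays; the gaps (35, 28, 28, 35, 28, 28) vary with month length.
This is the last Wednesday of each month.
Last Wednesday of September 1999: 1999-09-29.
Last Wednesday of October 1999: 1999-10-27.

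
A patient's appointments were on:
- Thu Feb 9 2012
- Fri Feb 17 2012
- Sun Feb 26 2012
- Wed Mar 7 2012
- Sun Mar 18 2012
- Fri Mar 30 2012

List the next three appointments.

Thu Apr 12 2012, Thu Apr 26 2012, Fri May 11 2012

The spacing grows by 1 each time: 8, 9, 10, 11, 12 days.
Next gap: 13 days. Fri Mar 30 2012 + 13 days = Thu Apr 12 2012.
Next gap: 14 days. Thu Apr 12 2012 + 14 days = Thu Apr 26 2012.
Next gap: 15 days. Thu Apr 26 2012 + 15 days = Fri May 11 2012.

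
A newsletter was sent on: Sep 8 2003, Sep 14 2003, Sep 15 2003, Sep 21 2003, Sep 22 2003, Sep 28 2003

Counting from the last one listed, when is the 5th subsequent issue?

The gap pattern 6, 1, 6, 1, 6 repeats every 2 events.
These are the Mondays and Sundays of each week.
Next Monday: Sep 29 2003.
The following Sunday is Oct 5 2003.
The following Monday is Oct 6 2003.
The following Sunday is Oct 12 2003.
The following Monday is Oct 13 2003.

Oct 13 2003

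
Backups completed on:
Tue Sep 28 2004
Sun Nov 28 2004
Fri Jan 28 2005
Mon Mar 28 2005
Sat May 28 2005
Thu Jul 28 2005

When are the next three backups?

Each date is the 28th; the gaps (61, 61, 59, 61, 61) track the month lengths.
The rule is the 28th of every 2 months.
September 2005: Wed Sep 28 2005.
Next: November 2005 → Mon Nov 28 2005.
Next: January 2006 → Sat Jan 28 2006.

Wed Sep 28 2005, Mon Nov 28 2005, Sat Jan 28 2006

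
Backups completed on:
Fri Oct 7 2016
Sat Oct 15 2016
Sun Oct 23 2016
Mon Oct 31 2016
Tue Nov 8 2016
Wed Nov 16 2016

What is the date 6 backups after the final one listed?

Tue Jan 3 2017

The spacing is 8, 8, 8, 8, 8 days — always 8 days.
Wed Nov 16 2016 + 8 days = Thu Nov 24 2016.
Thu Nov 24 2016 + 8 days = Fri Dec 2 2016.
Fri Dec 2 2016 + 8 days = Sat Dec 10 2016.
Sat Dec 10 2016 + 8 days = Sun Dec 18 2016.
Sun Dec 18 2016 + 8 days = Mon Dec 26 2016.
Mon Dec 26 2016 + 8 days = Tue Jan 3 2017.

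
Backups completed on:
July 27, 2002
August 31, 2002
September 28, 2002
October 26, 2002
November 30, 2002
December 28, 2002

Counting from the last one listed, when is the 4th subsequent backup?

April 26, 2003

Every date is a Saturday; gaps 35, 28, 28, 35, 28 days.
Each is the last Saturday of its month (at least one falls on the 29th or later, ruling out '4th Saturday').
Last Saturday of January 2003: January 25, 2003.
February 2003 ends with Saturday February 22, 2003.
Last Saturday of March 2003: March 29, 2003.
April 2003 ends with Saturday April 26, 2003.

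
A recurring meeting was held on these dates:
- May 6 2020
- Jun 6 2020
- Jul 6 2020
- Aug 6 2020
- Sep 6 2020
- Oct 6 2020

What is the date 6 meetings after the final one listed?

Apr 6 2021

The day-of-month is always 6 (31, 30, 31, 31, 30 days between events).
So this recurs on the 6th of each month.
Next: November 2020 → Nov 6 2020.
Next: December 2020 → Dec 6 2020.
January 2021: Jan 6 2021.
Next: February 2021 → Feb 6 2021.
Next: March 2021 → Mar 6 2021.
April 2021: Apr 6 2021.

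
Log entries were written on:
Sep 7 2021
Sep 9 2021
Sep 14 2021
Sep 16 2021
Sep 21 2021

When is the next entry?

The gap pattern 2, 5, 2, 5 repeats every 2 events.
These are the Tuesdays and Thursdays of each week.
The following Thursday is Sep 23 2021.

Sep 23 2021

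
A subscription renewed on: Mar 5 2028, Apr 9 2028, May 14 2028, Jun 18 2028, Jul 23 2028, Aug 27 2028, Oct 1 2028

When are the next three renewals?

Nov 5 2028, Dec 10 2028, Jan 14 2029

Every event comes 35 days after the last (35, 35, 35, 35, 35, 35).
Oct 1 2028 + 35 days = Nov 5 2028.
Nov 5 2028 + 35 days = Dec 10 2028.
Dec 10 2028 + 35 days = Jan 14 2029.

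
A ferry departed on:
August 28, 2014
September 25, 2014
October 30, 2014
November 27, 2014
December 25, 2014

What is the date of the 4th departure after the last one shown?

April 30, 2015

Every date is a Thursday; gaps 28, 35, 28, 28 days.
Each is the last Thursday of its month (at least one falls on the 29th or later, ruling out '4th Thursday').
Last Thursday of January 2015: January 29, 2015.
Last Thursday of February 2015: February 26, 2015.
March 2015 ends with Thursday March 26, 2015.
Last Thursday of April 2015: April 30, 2015.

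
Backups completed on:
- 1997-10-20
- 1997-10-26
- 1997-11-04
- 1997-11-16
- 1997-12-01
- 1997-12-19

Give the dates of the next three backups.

Gaps: 6, 9, 12, 15, 18 days — each gap is 3 larger than the previous one.
Next gap: 21 days. 1997-12-19 + 21 days = 1998-01-09.
Next gap: 24 days. 1998-01-09 + 24 days = 1998-02-02.
Next gap: 27 days. 1998-02-02 + 27 days = 1998-03-01.

1998-01-09, 1998-02-02, 1998-03-01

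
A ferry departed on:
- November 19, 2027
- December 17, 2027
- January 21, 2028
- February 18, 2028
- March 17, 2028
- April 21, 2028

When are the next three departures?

Gaps: 28, 35, 28, 28, 35 days — a mix of 28 and 35. Every date is a Friday.
Each is the 3rd Friday of its month.
3rd Friday of May 2028: May 19, 2028.
3rd Friday of June 2028: June 16, 2028.
July 2028 — 3rd Friday is July 21, 2028.

May 19, 2028; June 16, 2028; July 21, 2028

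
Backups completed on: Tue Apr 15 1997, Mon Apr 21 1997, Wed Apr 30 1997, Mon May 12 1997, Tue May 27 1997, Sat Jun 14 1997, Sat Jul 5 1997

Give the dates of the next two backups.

Tue Jul 29 1997, Mon Aug 25 1997

The spacing grows by 3 each time: 6, 9, 12, 15, 18, 21 days.
Next gap: 24 days. Sat Jul 5 1997 + 24 days = Tue Jul 29 1997.
Next gap: 27 days. Tue Jul 29 1997 + 27 days = Mon Aug 25 1997.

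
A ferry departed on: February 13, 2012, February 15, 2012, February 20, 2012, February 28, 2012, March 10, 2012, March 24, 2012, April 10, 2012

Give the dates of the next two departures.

Gaps: 2, 5, 8, 11, 14, 17 days — each gap is 3 larger than the previous one.
Next gap: 20 days. April 10, 2012 + 20 days = April 30, 2012.
Next gap: 23 days. April 30, 2012 + 23 days = May 23, 2012.

April 30, 2012; May 23, 2012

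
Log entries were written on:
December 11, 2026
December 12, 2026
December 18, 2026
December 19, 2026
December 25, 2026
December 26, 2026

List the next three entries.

January 1, 2027; January 2, 2027; January 8, 2027

The gap pattern 1, 6, 1, 6, 1 repeats every 2 events.
These are the Fridays and Saturdays of each week.
The following Friday is January 1, 2027.
Next Saturday: January 2, 2027.
The following Friday is January 8, 2027.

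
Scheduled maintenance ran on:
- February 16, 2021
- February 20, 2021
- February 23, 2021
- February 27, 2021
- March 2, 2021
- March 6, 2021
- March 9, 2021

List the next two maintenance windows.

Every event lands on a Tuesday or Saturday (gaps cycle 4, 3, 4, 3, 4, 3).
So the schedule is: every Tuesday and Saturday.
The following Saturday is March 13, 2021.
Next Tuesday: March 16, 2021.

March 13, 2021; March 16, 2021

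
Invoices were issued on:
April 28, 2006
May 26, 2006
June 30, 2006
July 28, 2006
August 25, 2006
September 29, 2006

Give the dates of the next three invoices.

These are Fridays with 28, 35, 28, 28, 35-day gaps.
Each is the final Friday of its month — June 30, 2006 is past the 28th, so '4th Friday' doesn't fit.
October 2006 ends with Friday October 27, 2006.
Last Friday of November 2006: November 24, 2006.
Last Friday of December 2006: December 29, 2006.

October 27, 2006; November 24, 2006; December 29, 2006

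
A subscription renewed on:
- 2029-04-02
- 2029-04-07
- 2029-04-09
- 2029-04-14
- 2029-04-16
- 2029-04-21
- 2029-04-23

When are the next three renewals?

The gap pattern 5, 2, 5, 2, 5, 2 repeats every 2 events.
These are the Mondays and Saturdays of each week.
The following Saturday is 2029-04-28.
Next Monday: 2029-04-30.
The following Saturday is 2029-05-05.

2029-04-28, 2029-04-30, 2029-05-05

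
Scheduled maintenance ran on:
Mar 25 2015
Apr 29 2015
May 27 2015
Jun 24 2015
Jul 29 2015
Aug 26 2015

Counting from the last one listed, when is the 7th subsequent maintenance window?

All Wednesdays; the gaps (35, 28, 28, 35, 28) vary with month length.
This is the last Wednesday of each month.
September 2015 ends with Wednesday Sep 30 2015.
Last Wednesday of October 2015: Oct 28 2015.
November 2015 ends with Wednesday Nov 25 2015.
December 2015 ends with Wednesday Dec 30 2015.
Last Wednesday of January 2016: Jan 27 2016.
February 2016 ends with Wednesday Feb 24 2016.
Last Wednesday of March 2016: Mar 30 2016.

Mar 30 2016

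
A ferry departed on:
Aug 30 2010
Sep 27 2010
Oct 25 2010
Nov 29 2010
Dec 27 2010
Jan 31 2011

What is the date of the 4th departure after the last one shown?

Every date is a Monday; gaps 28, 28, 35, 28, 35 days.
Each is the last Monday of its month (at least one falls on the 29th or later, ruling out '4th Monday').
Last Monday of February 2011: Feb 28 2011.
Last Monday of March 2011: Mar 28 2011.
April 2011 ends with Monday Apr 25 2011.
May 2011 ends with Monday May 30 2011.

May 30 2011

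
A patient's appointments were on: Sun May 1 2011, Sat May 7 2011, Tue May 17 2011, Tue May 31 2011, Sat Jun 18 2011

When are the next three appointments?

Sun Jul 10 2011, Fri Aug 5 2011, Sun Sep 4 2011

The spacing grows by 4 each time: 6, 10, 14, 18 days.
Next gap: 22 days. Sat Jun 18 2011 + 22 days = Sun Jul 10 2011.
Next gap: 26 days. Sun Jul 10 2011 + 26 days = Fri Aug 5 2011.
Next gap: 30 days. Fri Aug 5 2011 + 30 days = Sun Sep 4 2011.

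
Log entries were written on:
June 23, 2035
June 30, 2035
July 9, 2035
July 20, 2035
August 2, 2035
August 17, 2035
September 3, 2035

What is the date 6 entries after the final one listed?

January 25, 2036

Gaps: 7, 9, 11, 13, 15, 17 days — each gap is 2 larger than the previous one.
Next gap: 19 days. September 3, 2035 + 19 days = September 22, 2035.
Next gap: 21 days. September 22, 2035 + 21 days = October 13, 2035.
Next gap: 23 days. October 13, 2035 + 23 days = November 5, 2035.
Next gap: 25 days. November 5, 2035 + 25 days = November 30, 2035.
Next gap: 27 days. November 30, 2035 + 27 days = December 27, 2035.
Next gap: 29 days. December 27, 2035 + 29 days = January 25, 2036.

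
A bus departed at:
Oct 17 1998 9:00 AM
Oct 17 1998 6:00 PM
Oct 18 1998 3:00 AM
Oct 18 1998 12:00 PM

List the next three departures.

Gaps: 9, 9, 9 hours — each event is 9 hours after the previous one.
Oct 18 1998 12:00 PM + 9 h = Oct 18 1998 9:00 PM.
Oct 18 1998 9:00 PM + 9 h = Oct 19 1998 6:00 AM.
Oct 19 1998 6:00 AM + 9 h = Oct 19 1998 3:00 PM.

Oct 18 1998 9:00 PM, Oct 19 1998 6:00 AM, Oct 19 1998 3:00 PM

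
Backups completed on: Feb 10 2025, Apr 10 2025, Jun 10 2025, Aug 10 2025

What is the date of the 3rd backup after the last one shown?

Each date is the 10th; the gaps (59, 61, 61) track the month lengths.
The rule is the 10th of every 2 months.
Next: October 2025 → Oct 10 2025.
December 2025: Dec 10 2025.
February 2026: Feb 10 2026.

Feb 10 2026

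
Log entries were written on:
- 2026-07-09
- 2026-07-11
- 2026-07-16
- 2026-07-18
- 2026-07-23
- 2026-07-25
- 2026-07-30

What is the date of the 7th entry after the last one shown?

Gaps: 2, 5, 2, 5, 2, 5 days — not constant, but cyclic with period 2.
The events fall on every Thursday and Saturday.
Next Saturday: 2026-08-01.
Next Thursday: 2026-08-06.
The following Saturday is 2026-08-08.
Next Thursday: 2026-08-13.
The following Saturday is 2026-08-15.
Next Thursday: 2026-08-20.
Next Saturday: 2026-08-22.

2026-08-22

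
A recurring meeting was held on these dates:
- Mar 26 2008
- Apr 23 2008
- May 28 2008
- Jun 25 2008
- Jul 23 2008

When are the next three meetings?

Aug 27 2008, Sep 24 2008, Oct 22 2008

These are Wednesdays at 28- or 35-day spacing (28, 35, 28, 28).
The pattern: 4th Wednesday of the month.
August 2008 — 4th Wednesday is Aug 27 2008.
4th Wednesday of September 2008: Sep 24 2008.
4th Wednesday of October 2008: Oct 22 2008.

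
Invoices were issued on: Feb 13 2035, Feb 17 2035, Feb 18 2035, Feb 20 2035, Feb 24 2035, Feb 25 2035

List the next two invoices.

Every event lands on a Tuesday or Saturday or Sunday (gaps cycle 4, 1, 2, 4, 1).
So the schedule is: every Tuesday, Saturday and Sunday.
The following Tuesday is Feb 27 2035.
The following Saturday is Mar 3 2035.

Feb 27 2035, Mar 3 2035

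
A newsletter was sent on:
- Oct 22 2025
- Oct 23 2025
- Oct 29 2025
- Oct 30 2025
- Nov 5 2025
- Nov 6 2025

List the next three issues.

Nov 12 2025, Nov 13 2025, Nov 19 2025

Every event lands on a Wednesday or Thursday (gaps cycle 1, 6, 1, 6, 1).
So the schedule is: every Wednesday and Thursday.
Next Wednesday: Nov 12 2025.
The following Thursday is Nov 13 2025.
The following Wednesday is Nov 19 2025.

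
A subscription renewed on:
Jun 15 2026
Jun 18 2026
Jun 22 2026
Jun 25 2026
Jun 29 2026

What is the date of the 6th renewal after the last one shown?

Gaps: 3, 4, 3, 4 days — not constant, but cyclic with period 2.
The events fall on every Monday and Thursday.
Next Thursday: Jul 2 2026.
Next Monday: Jul 6 2026.
Next Thursday: Jul 9 2026.
Next Monday: Jul 13 2026.
Next Thursday: Jul 16 2026.
The following Monday is Jul 20 2026.

Jul 20 2026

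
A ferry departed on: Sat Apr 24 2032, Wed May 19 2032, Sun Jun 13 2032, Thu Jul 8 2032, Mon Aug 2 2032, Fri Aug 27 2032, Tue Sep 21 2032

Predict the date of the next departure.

The spacing is 25, 25, 25, 25, 25, 25 days — always 25 days.
Tue Sep 21 2032 + 25 days = Sat Oct 16 2032.

Sat Oct 16 2032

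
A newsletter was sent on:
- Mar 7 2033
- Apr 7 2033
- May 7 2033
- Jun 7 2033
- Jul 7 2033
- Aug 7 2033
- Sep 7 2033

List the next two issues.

Gaps: 31, 30, 31, 30, 31, 31 days — not constant. Every event is on the 7th of the month.
Pattern: the 7th of each month.
October 2033: Oct 7 2033.
November 2033: Nov 7 2033.

Oct 7 2033, Nov 7 2033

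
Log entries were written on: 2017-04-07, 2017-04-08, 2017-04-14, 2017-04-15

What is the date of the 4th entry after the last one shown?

2017-04-29

Gaps: 1, 6, 1 days — not constant, but cyclic with period 2.
The events fall on every Friday and Saturday.
Next Friday: 2017-04-21.
The following Saturday is 2017-04-22.
The following Friday is 2017-04-28.
Next Saturday: 2017-04-29.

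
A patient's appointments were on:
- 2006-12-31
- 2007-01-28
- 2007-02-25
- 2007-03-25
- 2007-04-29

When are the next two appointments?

2007-05-27, 2007-06-24

Every date is a Sunday; gaps 28, 28, 28, 35 days.
Each is the last Sunday of its month (at least one falls on the 29th or later, ruling out '4th Sunday').
May 2007 ends with Sunday 2007-05-27.
June 2007 ends with Sunday 2007-06-24.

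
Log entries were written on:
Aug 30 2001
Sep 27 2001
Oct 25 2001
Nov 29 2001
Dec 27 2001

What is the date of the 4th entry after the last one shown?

Apr 25 2002

These are Thursdays with 28, 28, 35, 28-day gaps.
Each is the final Thursday of its month — Aug 30 2001 is past the 28th, so '4th Thursday' doesn't fit.
Last Thursday of January 2002: Jan 31 2002.
Last Thursday of February 2002: Feb 28 2002.
Last Thursday of March 2002: Mar 28 2002.
April 2002 ends with Thursday Apr 25 2002.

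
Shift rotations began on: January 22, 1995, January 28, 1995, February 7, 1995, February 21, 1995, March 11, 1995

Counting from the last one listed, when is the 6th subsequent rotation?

September 19, 1995

Gaps: 6, 10, 14, 18 days — each gap is 4 larger than the previous one.
Next gap: 22 days. March 11, 1995 + 22 days = April 2, 1995.
Next gap: 26 days. April 2, 1995 + 26 days = April 28, 1995.
Next gap: 30 days. April 28, 1995 + 30 days = May 28, 1995.
Next gap: 34 days. May 28, 1995 + 34 days = July 1, 1995.
Next gap: 38 days. July 1, 1995 + 38 days = August 8, 1995.
Next gap: 42 days. August 8, 1995 + 42 days = September 19, 1995.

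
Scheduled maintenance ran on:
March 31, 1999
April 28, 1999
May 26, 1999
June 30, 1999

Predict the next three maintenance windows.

July 28, 1999; August 25, 1999; September 29, 1999

All Wednesdays; the gaps (28, 28, 35) vary with month length.
This is the last Wednesday of each month.
July 1999 ends with Wednesday July 28, 1999.
Last Wednesday of August 1999: August 25, 1999.
September 1999 ends with Wednesday September 29, 1999.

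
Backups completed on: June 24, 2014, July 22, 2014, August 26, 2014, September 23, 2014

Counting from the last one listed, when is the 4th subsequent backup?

All dates are Tuesdays, 28, 35, 28 days apart.
Specifically, the 4th Tuesday of each month.
October 2014 — 4th Tuesday is October 28, 2014.
November 2014 — 4th Tuesday is November 25, 2014.
December 2014 — 4th Tuesday is December 23, 2014.
January 2015 — 4th Tuesday is January 27, 2015.

January 27, 2015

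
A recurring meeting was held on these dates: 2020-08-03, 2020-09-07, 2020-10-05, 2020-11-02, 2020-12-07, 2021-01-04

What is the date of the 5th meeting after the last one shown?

Gaps: 35, 28, 28, 35, 28 days — a mix of 28 and 35. Every date is a Monday.
Each is the 1st Monday of its month.
1st Monday of February 2021: 2021-02-01.
1st Monday of March 2021: 2021-03-01.
1st Monday of April 2021: 2021-04-05.
May 2021 — 1st Monday is 2021-05-03.
1st Monday of June 2021: 2021-06-07.

2021-06-07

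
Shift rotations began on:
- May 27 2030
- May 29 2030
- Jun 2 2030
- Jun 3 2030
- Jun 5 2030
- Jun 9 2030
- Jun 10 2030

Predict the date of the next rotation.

Every event lands on a Monday or Wednesday or Sunday (gaps cycle 2, 4, 1, 2, 4, 1).
So the schedule is: every Monday, Wednesday and Sunday.
The following Wednesday is Jun 12 2030.

Jun 12 2030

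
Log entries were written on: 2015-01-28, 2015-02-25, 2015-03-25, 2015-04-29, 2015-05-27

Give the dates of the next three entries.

2015-06-24, 2015-07-29, 2015-08-26

Every date is a Wednesday; gaps 28, 28, 35, 28 days.
Each is the last Wednesday of its month (at least one falls on the 29th or later, ruling out '4th Wednesday').
June 2015 ends with Wednesday 2015-06-24.
Last Wednesday of July 2015: 2015-07-29.
August 2015 ends with Wednesday 2015-08-26.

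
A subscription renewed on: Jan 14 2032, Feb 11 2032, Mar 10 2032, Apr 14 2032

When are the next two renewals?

May 12 2032, Jun 9 2032

All dates are Wednesdays, 28, 28, 35 days apart.
Specifically, the 2nd Wednesday of each month.
2nd Wednesday of May 2032: May 12 2032.
2nd Wednesday of June 2032: Jun 9 2032.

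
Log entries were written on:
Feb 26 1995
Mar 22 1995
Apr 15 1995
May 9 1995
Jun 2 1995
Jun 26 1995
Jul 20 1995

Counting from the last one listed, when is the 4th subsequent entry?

Every event comes 24 days after the last (24, 24, 24, 24, 24, 24).
Jul 20 1995 + 24 days = Aug 13 1995.
Aug 13 1995 + 24 days = Sep 6 1995.
Sep 6 1995 + 24 days = Sep 30 1995.
Sep 30 1995 + 24 days = Oct 24 1995.

Oct 24 1995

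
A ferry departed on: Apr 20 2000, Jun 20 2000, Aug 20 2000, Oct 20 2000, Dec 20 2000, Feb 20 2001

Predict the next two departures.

Gaps: 61, 61, 61, 61, 62 days — not constant. Every event is on the 20th of the month.
Pattern: the 20th of every 2 months.
Next: April 2001 → Apr 20 2001.
Next: June 2001 → Jun 20 2001.

Apr 20 2001, Jun 20 2001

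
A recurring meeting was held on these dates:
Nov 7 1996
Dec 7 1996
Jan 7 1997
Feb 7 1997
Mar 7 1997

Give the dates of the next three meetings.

Apr 7 1997, May 7 1997, Jun 7 1997

Each date is the 7th; the gaps (30, 31, 31, 28) track the month lengths.
The rule is the 7th of each month.
Next: April 1997 → Apr 7 1997.
Next: May 1997 → May 7 1997.
Next: June 1997 → Jun 7 1997.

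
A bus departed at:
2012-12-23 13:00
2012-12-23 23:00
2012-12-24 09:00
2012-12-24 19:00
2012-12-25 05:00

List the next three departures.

The interval is a steady 10 hours (10, 10, 10, 10).
2012-12-25 05:00 + 10 h = 2012-12-25 15:00.
2012-12-25 15:00 + 10 h = 2012-12-26 01:00.
2012-12-26 01:00 + 10 h = 2012-12-26 11:00.

2012-12-25 15:00, 2012-12-26 01:00, 2012-12-26 11:00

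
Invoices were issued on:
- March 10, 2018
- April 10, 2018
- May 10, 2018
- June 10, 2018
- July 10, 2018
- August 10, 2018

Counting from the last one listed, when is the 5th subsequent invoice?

Each date is the 10th; the gaps (31, 30, 31, 30, 31) track the month lengths.
The rule is the 10th of each month.
Next: September 2018 → September 10, 2018.
October 2018: October 10, 2018.
Next: November 2018 → November 10, 2018.
December 2018: December 10, 2018.
January 2019: January 10, 2019.

January 10, 2019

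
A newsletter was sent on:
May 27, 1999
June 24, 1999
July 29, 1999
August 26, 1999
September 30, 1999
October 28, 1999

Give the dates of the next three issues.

These are Thursdays with 28, 35, 28, 35, 28-day gaps.
Each is the final Thursday of its month — July 29, 1999 is past the 28th, so '4th Thursday' doesn't fit.
Last Thursday of November 1999: November 25, 1999.
Last Thursday of December 1999: December 30, 1999.
Last Thursday of January 2000: January 27, 2000.

November 25, 1999; December 30, 1999; January 27, 2000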